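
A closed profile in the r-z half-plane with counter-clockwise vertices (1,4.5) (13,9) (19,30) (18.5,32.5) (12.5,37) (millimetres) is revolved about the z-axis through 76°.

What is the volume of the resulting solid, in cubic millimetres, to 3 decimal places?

Profile (r,z), 5 vertices: (1,4.5) (13,9) (19,30) (18.5,32.5) (12.5,37)
edge 0: (1,4.5)→(13,9)  cross = 1·9 − 13·4.5 = -49.5000; (r_i+r_j)·cross = 14·-49.5000 = -693.0000
edge 1: (13,9)→(19,30)  cross = 13·30 − 19·9 = 219.0000; (r_i+r_j)·cross = 32·219.0000 = 7008.0000
edge 2: (19,30)→(18.5,32.5)  cross = 19·32.5 − 18.5·30 = 62.5000; (r_i+r_j)·cross = 37.5·62.5000 = 2343.7500
edge 3: (18.5,32.5)→(12.5,37)  cross = 18.5·37 − 12.5·32.5 = 278.2500; (r_i+r_j)·cross = 31·278.2500 = 8625.7500
edge 4: (12.5,37)→(1,4.5)  cross = 12.5·4.5 − 1·37 = 19.2500; (r_i+r_j)·cross = 13.5·19.2500 = 259.8750
Σcross = 529.5000 → A = |Σcross|/2 = 264.7500 mm²
Σ(r_i+r_j)·cross = 17544.3750 → first moment M = |Σ|/6 = 2924.0625
R_c = M/A = 2924.0625/264.7500 = 11.0446 mm
θ = 76° = 1.326450 rad
V = θ·R_c·A = 1.326450·11.0446·264.7500 = 3878.623 mm³

Volume = 3878.623 mm³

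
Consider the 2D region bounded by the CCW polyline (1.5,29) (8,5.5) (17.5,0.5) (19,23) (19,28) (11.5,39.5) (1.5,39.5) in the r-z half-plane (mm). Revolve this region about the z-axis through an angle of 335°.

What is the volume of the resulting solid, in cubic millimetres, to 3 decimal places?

Volume = 30826.071 mm³

Profile (r,z), 7 vertices: (1.5,29) (8,5.5) (17.5,0.5) (19,23) (19,28) (11.5,39.5) (1.5,39.5)
edge 0: (1.5,29)→(8,5.5)  cross = 1.5·5.5 − 8·29 = -223.7500; (r_i+r_j)·cross = 9.5·-223.7500 = -2125.6250
edge 1: (8,5.5)→(17.5,0.5)  cross = 8·0.5 − 17.5·5.5 = -92.2500; (r_i+r_j)·cross = 25.5·-92.2500 = -2352.3750
edge 2: (17.5,0.5)→(19,23)  cross = 17.5·23 − 19·0.5 = 393.0000; (r_i+r_j)·cross = 36.5·393.0000 = 14344.5000
edge 3: (19,23)→(19,28)  cross = 19·28 − 19·23 = 95.0000; (r_i+r_j)·cross = 38·95.0000 = 3610.0000
edge 4: (19,28)→(11.5,39.5)  cross = 19·39.5 − 11.5·28 = 428.5000; (r_i+r_j)·cross = 30.5·428.5000 = 13069.2500
edge 5: (11.5,39.5)→(1.5,39.5)  cross = 11.5·39.5 − 1.5·39.5 = 395.0000; (r_i+r_j)·cross = 13·395.0000 = 5135.0000
edge 6: (1.5,39.5)→(1.5,29)  cross = 1.5·29 − 1.5·39.5 = -15.7500; (r_i+r_j)·cross = 3·-15.7500 = -47.2500
Σcross = 979.7500 → A = |Σcross|/2 = 489.8750 mm²
Σ(r_i+r_j)·cross = 31633.5000 → first moment M = |Σ|/6 = 5272.2500
R_c = M/A = 5272.2500/489.8750 = 10.7624 mm
θ = 335° = 5.846853 rad
V = θ·R_c·A = 5.846853·10.7624·489.8750 = 30826.071 mm³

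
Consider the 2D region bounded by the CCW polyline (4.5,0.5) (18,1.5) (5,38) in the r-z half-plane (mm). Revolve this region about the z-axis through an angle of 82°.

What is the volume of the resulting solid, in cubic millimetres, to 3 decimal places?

Volume = 3317.482 mm³

Profile (r,z), 3 vertices: (4.5,0.5) (18,1.5) (5,38)
edge 0: (4.5,0.5)→(18,1.5)  cross = 4.5·1.5 − 18·0.5 = -2.2500; (r_i+r_j)·cross = 22.5·-2.2500 = -50.6250
edge 1: (18,1.5)→(5,38)  cross = 18·38 − 5·1.5 = 676.5000; (r_i+r_j)·cross = 23·676.5000 = 15559.5000
edge 2: (5,38)→(4.5,0.5)  cross = 5·0.5 − 4.5·38 = -168.5000; (r_i+r_j)·cross = 9.5·-168.5000 = -1600.7500
Σcross = 505.7500 → A = |Σcross|/2 = 252.8750 mm²
Σ(r_i+r_j)·cross = 13908.1250 → first moment M = |Σ|/6 = 2318.0208
R_c = M/A = 2318.0208/252.8750 = 9.1667 mm
θ = 82° = 1.431170 rad
V = θ·R_c·A = 1.431170·9.1667·252.8750 = 3317.482 mm³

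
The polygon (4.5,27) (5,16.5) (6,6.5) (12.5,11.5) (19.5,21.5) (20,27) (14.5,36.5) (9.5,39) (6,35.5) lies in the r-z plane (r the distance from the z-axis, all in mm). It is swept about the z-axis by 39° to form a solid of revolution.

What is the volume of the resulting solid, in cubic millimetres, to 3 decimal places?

Profile (r,z), 9 vertices: (4.5,27) (5,16.5) (6,6.5) (12.5,11.5) (19.5,21.5) (20,27) (14.5,36.5) (9.5,39) (6,35.5)
edge 0: (4.5,27)→(5,16.5)  cross = 4.5·16.5 − 5·27 = -60.7500; (r_i+r_j)·cross = 9.5·-60.7500 = -577.1250
edge 1: (5,16.5)→(6,6.5)  cross = 5·6.5 − 6·16.5 = -66.5000; (r_i+r_j)·cross = 11·-66.5000 = -731.5000
edge 2: (6,6.5)→(12.5,11.5)  cross = 6·11.5 − 12.5·6.5 = -12.2500; (r_i+r_j)·cross = 18.5·-12.2500 = -226.6250
edge 3: (12.5,11.5)→(19.5,21.5)  cross = 12.5·21.5 − 19.5·11.5 = 44.5000; (r_i+r_j)·cross = 32·44.5000 = 1424.0000
edge 4: (19.5,21.5)→(20,27)  cross = 19.5·27 − 20·21.5 = 96.5000; (r_i+r_j)·cross = 39.5·96.5000 = 3811.7500
edge 5: (20,27)→(14.5,36.5)  cross = 20·36.5 − 14.5·27 = 338.5000; (r_i+r_j)·cross = 34.5·338.5000 = 11678.2500
edge 6: (14.5,36.5)→(9.5,39)  cross = 14.5·39 − 9.5·36.5 = 218.7500; (r_i+r_j)·cross = 24·218.7500 = 5250.0000
edge 7: (9.5,39)→(6,35.5)  cross = 9.5·35.5 − 6·39 = 103.2500; (r_i+r_j)·cross = 15.5·103.2500 = 1600.3750
edge 8: (6,35.5)→(4.5,27)  cross = 6·27 − 4.5·35.5 = 2.2500; (r_i+r_j)·cross = 10.5·2.2500 = 23.6250
Σcross = 664.2500 → A = |Σcross|/2 = 332.1250 mm²
Σ(r_i+r_j)·cross = 22252.7500 → first moment M = |Σ|/6 = 3708.7917
R_c = M/A = 3708.7917/332.1250 = 11.1669 mm
θ = 39° = 0.680678 rad
V = θ·R_c·A = 0.680678·11.1669·332.1250 = 2524.494 mm³

Volume = 2524.494 mm³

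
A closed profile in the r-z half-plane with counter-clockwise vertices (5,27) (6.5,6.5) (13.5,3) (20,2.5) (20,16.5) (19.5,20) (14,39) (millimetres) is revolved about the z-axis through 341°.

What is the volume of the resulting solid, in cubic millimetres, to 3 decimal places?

Volume = 29733.809 mm³

Profile (r,z), 7 vertices: (5,27) (6.5,6.5) (13.5,3) (20,2.5) (20,16.5) (19.5,20) (14,39)
edge 0: (5,27)→(6.5,6.5)  cross = 5·6.5 − 6.5·27 = -143.0000; (r_i+r_j)·cross = 11.5·-143.0000 = -1644.5000
edge 1: (6.5,6.5)→(13.5,3)  cross = 6.5·3 − 13.5·6.5 = -68.2500; (r_i+r_j)·cross = 20·-68.2500 = -1365.0000
edge 2: (13.5,3)→(20,2.5)  cross = 13.5·2.5 − 20·3 = -26.2500; (r_i+r_j)·cross = 33.5·-26.2500 = -879.3750
edge 3: (20,2.5)→(20,16.5)  cross = 20·16.5 − 20·2.5 = 280.0000; (r_i+r_j)·cross = 40·280.0000 = 11200.0000
edge 4: (20,16.5)→(19.5,20)  cross = 20·20 − 19.5·16.5 = 78.2500; (r_i+r_j)·cross = 39.5·78.2500 = 3090.8750
edge 5: (19.5,20)→(14,39)  cross = 19.5·39 − 14·20 = 480.5000; (r_i+r_j)·cross = 33.5·480.5000 = 16096.7500
edge 6: (14,39)→(5,27)  cross = 14·27 − 5·39 = 183.0000; (r_i+r_j)·cross = 19·183.0000 = 3477.0000
Σcross = 784.2500 → A = |Σcross|/2 = 392.1250 mm²
Σ(r_i+r_j)·cross = 29975.7500 → first moment M = |Σ|/6 = 4995.9583
R_c = M/A = 4995.9583/392.1250 = 12.7407 mm
θ = 341° = 5.951573 rad
V = θ·R_c·A = 5.951573·12.7407·392.1250 = 29733.809 mm³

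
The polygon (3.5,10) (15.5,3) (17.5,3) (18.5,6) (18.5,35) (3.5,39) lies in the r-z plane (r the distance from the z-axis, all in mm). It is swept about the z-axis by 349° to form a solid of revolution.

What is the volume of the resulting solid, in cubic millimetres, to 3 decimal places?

Volume = 31630.074 mm³

Profile (r,z), 6 vertices: (3.5,10) (15.5,3) (17.5,3) (18.5,6) (18.5,35) (3.5,39)
edge 0: (3.5,10)→(15.5,3)  cross = 3.5·3 − 15.5·10 = -144.5000; (r_i+r_j)·cross = 19·-144.5000 = -2745.5000
edge 1: (15.5,3)→(17.5,3)  cross = 15.5·3 − 17.5·3 = -6.0000; (r_i+r_j)·cross = 33·-6.0000 = -198.0000
edge 2: (17.5,3)→(18.5,6)  cross = 17.5·6 − 18.5·3 = 49.5000; (r_i+r_j)·cross = 36·49.5000 = 1782.0000
edge 3: (18.5,6)→(18.5,35)  cross = 18.5·35 − 18.5·6 = 536.5000; (r_i+r_j)·cross = 37·536.5000 = 19850.5000
edge 4: (18.5,35)→(3.5,39)  cross = 18.5·39 − 3.5·35 = 599.0000; (r_i+r_j)·cross = 22·599.0000 = 13178.0000
edge 5: (3.5,39)→(3.5,10)  cross = 3.5·10 − 3.5·39 = -101.5000; (r_i+r_j)·cross = 7·-101.5000 = -710.5000
Σcross = 933.0000 → A = |Σcross|/2 = 466.5000 mm²
Σ(r_i+r_j)·cross = 31156.5000 → first moment M = |Σ|/6 = 5192.7500
R_c = M/A = 5192.7500/466.5000 = 11.1313 mm
θ = 349° = 6.091199 rad
V = θ·R_c·A = 6.091199·11.1313·466.5000 = 31630.074 mm³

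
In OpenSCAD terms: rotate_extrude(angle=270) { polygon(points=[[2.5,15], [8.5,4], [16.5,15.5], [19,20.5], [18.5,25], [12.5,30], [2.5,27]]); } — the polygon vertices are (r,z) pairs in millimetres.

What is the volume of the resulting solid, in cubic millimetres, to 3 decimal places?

Profile (r,z), 7 vertices: (2.5,15) (8.5,4) (16.5,15.5) (19,20.5) (18.5,25) (12.5,30) (2.5,27)
edge 0: (2.5,15)→(8.5,4)  cross = 2.5·4 − 8.5·15 = -117.5000; (r_i+r_j)·cross = 11·-117.5000 = -1292.5000
edge 1: (8.5,4)→(16.5,15.5)  cross = 8.5·15.5 − 16.5·4 = 65.7500; (r_i+r_j)·cross = 25·65.7500 = 1643.7500
edge 2: (16.5,15.5)→(19,20.5)  cross = 16.5·20.5 − 19·15.5 = 43.7500; (r_i+r_j)·cross = 35.5·43.7500 = 1553.1250
edge 3: (19,20.5)→(18.5,25)  cross = 19·25 − 18.5·20.5 = 95.7500; (r_i+r_j)·cross = 37.5·95.7500 = 3590.6250
edge 4: (18.5,25)→(12.5,30)  cross = 18.5·30 − 12.5·25 = 242.5000; (r_i+r_j)·cross = 31·242.5000 = 7517.5000
edge 5: (12.5,30)→(2.5,27)  cross = 12.5·27 − 2.5·30 = 262.5000; (r_i+r_j)·cross = 15·262.5000 = 3937.5000
edge 6: (2.5,27)→(2.5,15)  cross = 2.5·15 − 2.5·27 = -30.0000; (r_i+r_j)·cross = 5·-30.0000 = -150.0000
Σcross = 562.7500 → A = |Σcross|/2 = 281.3750 mm²
Σ(r_i+r_j)·cross = 16800.0000 → first moment M = |Σ|/6 = 2800.0000
R_c = M/A = 2800.0000/281.3750 = 9.9511 mm
θ = 270° = 4.712389 rad
V = θ·R_c·A = 4.712389·9.9511·281.3750 = 13194.689 mm³

Volume = 13194.689 mm³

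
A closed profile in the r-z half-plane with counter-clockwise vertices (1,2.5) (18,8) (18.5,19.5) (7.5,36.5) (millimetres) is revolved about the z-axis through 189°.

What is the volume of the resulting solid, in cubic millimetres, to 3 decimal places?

Profile (r,z), 4 vertices: (1,2.5) (18,8) (18.5,19.5) (7.5,36.5)
edge 0: (1,2.5)→(18,8)  cross = 1·8 − 18·2.5 = -37.0000; (r_i+r_j)·cross = 19·-37.0000 = -703.0000
edge 1: (18,8)→(18.5,19.5)  cross = 18·19.5 − 18.5·8 = 203.0000; (r_i+r_j)·cross = 36.5·203.0000 = 7409.5000
edge 2: (18.5,19.5)→(7.5,36.5)  cross = 18.5·36.5 − 7.5·19.5 = 529.0000; (r_i+r_j)·cross = 26·529.0000 = 13754.0000
edge 3: (7.5,36.5)→(1,2.5)  cross = 7.5·2.5 − 1·36.5 = -17.7500; (r_i+r_j)·cross = 8.5·-17.7500 = -150.8750
Σcross = 677.2500 → A = |Σcross|/2 = 338.6250 mm²
Σ(r_i+r_j)·cross = 20309.6250 → first moment M = |Σ|/6 = 3384.9375
R_c = M/A = 3384.9375/338.6250 = 9.9961 mm
θ = 189° = 3.298672 rad
V = θ·R_c·A = 3.298672·9.9961·338.6250 = 11165.800 mm³

Volume = 11165.800 mm³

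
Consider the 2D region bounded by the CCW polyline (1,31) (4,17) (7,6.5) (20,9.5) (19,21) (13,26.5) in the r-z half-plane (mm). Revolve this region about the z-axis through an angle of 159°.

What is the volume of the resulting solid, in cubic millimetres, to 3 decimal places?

Profile (r,z), 6 vertices: (1,31) (4,17) (7,6.5) (20,9.5) (19,21) (13,26.5)
edge 0: (1,31)→(4,17)  cross = 1·17 − 4·31 = -107.0000; (r_i+r_j)·cross = 5·-107.0000 = -535.0000
edge 1: (4,17)→(7,6.5)  cross = 4·6.5 − 7·17 = -93.0000; (r_i+r_j)·cross = 11·-93.0000 = -1023.0000
edge 2: (7,6.5)→(20,9.5)  cross = 7·9.5 − 20·6.5 = -63.5000; (r_i+r_j)·cross = 27·-63.5000 = -1714.5000
edge 3: (20,9.5)→(19,21)  cross = 20·21 − 19·9.5 = 239.5000; (r_i+r_j)·cross = 39·239.5000 = 9340.5000
edge 4: (19,21)→(13,26.5)  cross = 19·26.5 − 13·21 = 230.5000; (r_i+r_j)·cross = 32·230.5000 = 7376.0000
edge 5: (13,26.5)→(1,31)  cross = 13·31 − 1·26.5 = 376.5000; (r_i+r_j)·cross = 14·376.5000 = 5271.0000
Σcross = 583.0000 → A = |Σcross|/2 = 291.5000 mm²
Σ(r_i+r_j)·cross = 18715.0000 → first moment M = |Σ|/6 = 3119.1667
R_c = M/A = 3119.1667/291.5000 = 10.7004 mm
θ = 159° = 2.775074 rad
V = θ·R_c·A = 2.775074·10.7004·291.5000 = 8655.917 mm³

Volume = 8655.917 mm³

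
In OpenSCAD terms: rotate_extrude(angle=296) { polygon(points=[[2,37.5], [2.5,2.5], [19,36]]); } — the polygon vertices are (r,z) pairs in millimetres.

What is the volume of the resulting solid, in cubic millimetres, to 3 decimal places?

Volume = 12024.164 mm³

Profile (r,z), 3 vertices: (2,37.5) (2.5,2.5) (19,36)
edge 0: (2,37.5)→(2.5,2.5)  cross = 2·2.5 − 2.5·37.5 = -88.7500; (r_i+r_j)·cross = 4.5·-88.7500 = -399.3750
edge 1: (2.5,2.5)→(19,36)  cross = 2.5·36 − 19·2.5 = 42.5000; (r_i+r_j)·cross = 21.5·42.5000 = 913.7500
edge 2: (19,36)→(2,37.5)  cross = 19·37.5 − 2·36 = 640.5000; (r_i+r_j)·cross = 21·640.5000 = 13450.5000
Σcross = 594.2500 → A = |Σcross|/2 = 297.1250 mm²
Σ(r_i+r_j)·cross = 13964.8750 → first moment M = |Σ|/6 = 2327.4792
R_c = M/A = 2327.4792/297.1250 = 7.8333 mm
θ = 296° = 5.166175 rad
V = θ·R_c·A = 5.166175·7.8333·297.1250 = 12024.164 mm³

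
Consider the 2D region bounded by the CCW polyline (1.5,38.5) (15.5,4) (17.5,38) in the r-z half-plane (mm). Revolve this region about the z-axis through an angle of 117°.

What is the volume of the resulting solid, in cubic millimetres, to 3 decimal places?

Profile (r,z), 3 vertices: (1.5,38.5) (15.5,4) (17.5,38)
edge 0: (1.5,38.5)→(15.5,4)  cross = 1.5·4 − 15.5·38.5 = -590.7500; (r_i+r_j)·cross = 17·-590.7500 = -10042.7500
edge 1: (15.5,4)→(17.5,38)  cross = 15.5·38 − 17.5·4 = 519.0000; (r_i+r_j)·cross = 33·519.0000 = 17127.0000
edge 2: (17.5,38)→(1.5,38.5)  cross = 17.5·38.5 − 1.5·38 = 616.7500; (r_i+r_j)·cross = 19·616.7500 = 11718.2500
Σcross = 545.0000 → A = |Σcross|/2 = 272.5000 mm²
Σ(r_i+r_j)·cross = 18802.5000 → first moment M = |Σ|/6 = 3133.7500
R_c = M/A = 3133.7500/272.5000 = 11.5000 mm
θ = 117° = 2.042035 rad
V = θ·R_c·A = 2.042035·11.5000·272.5000 = 6399.228 mm³

Volume = 6399.228 mm³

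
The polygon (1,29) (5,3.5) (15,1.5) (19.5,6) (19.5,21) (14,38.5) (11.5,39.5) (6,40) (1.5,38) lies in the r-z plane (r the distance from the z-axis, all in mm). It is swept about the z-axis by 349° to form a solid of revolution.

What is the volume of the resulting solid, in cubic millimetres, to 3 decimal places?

Profile (r,z), 9 vertices: (1,29) (5,3.5) (15,1.5) (19.5,6) (19.5,21) (14,38.5) (11.5,39.5) (6,40) (1.5,38)
edge 0: (1,29)→(5,3.5)  cross = 1·3.5 − 5·29 = -141.5000; (r_i+r_j)·cross = 6·-141.5000 = -849.0000
edge 1: (5,3.5)→(15,1.5)  cross = 5·1.5 − 15·3.5 = -45.0000; (r_i+r_j)·cross = 20·-45.0000 = -900.0000
edge 2: (15,1.5)→(19.5,6)  cross = 15·6 − 19.5·1.5 = 60.7500; (r_i+r_j)·cross = 34.5·60.7500 = 2095.8750
edge 3: (19.5,6)→(19.5,21)  cross = 19.5·21 − 19.5·6 = 292.5000; (r_i+r_j)·cross = 39·292.5000 = 11407.5000
edge 4: (19.5,21)→(14,38.5)  cross = 19.5·38.5 − 14·21 = 456.7500; (r_i+r_j)·cross = 33.5·456.7500 = 15301.1250
edge 5: (14,38.5)→(11.5,39.5)  cross = 14·39.5 − 11.5·38.5 = 110.2500; (r_i+r_j)·cross = 25.5·110.2500 = 2811.3750
edge 6: (11.5,39.5)→(6,40)  cross = 11.5·40 − 6·39.5 = 223.0000; (r_i+r_j)·cross = 17.5·223.0000 = 3902.5000
edge 7: (6,40)→(1.5,38)  cross = 6·38 − 1.5·40 = 168.0000; (r_i+r_j)·cross = 7.5·168.0000 = 1260.0000
edge 8: (1.5,38)→(1,29)  cross = 1.5·29 − 1·38 = 5.5000; (r_i+r_j)·cross = 2.5·5.5000 = 13.7500
Σcross = 1130.2500 → A = |Σcross|/2 = 565.1250 mm²
Σ(r_i+r_j)·cross = 35043.1250 → first moment M = |Σ|/6 = 5840.5208
R_c = M/A = 5840.5208/565.1250 = 10.3349 mm
θ = 349° = 6.091199 rad
V = θ·R_c·A = 6.091199·10.3349·565.1250 = 35575.775 mm³

Volume = 35575.775 mm³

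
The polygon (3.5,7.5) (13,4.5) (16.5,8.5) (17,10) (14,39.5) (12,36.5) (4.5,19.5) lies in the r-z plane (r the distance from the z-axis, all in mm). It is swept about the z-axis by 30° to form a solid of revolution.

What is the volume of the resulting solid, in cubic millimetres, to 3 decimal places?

Volume = 1633.683 mm³

Profile (r,z), 7 vertices: (3.5,7.5) (13,4.5) (16.5,8.5) (17,10) (14,39.5) (12,36.5) (4.5,19.5)
edge 0: (3.5,7.5)→(13,4.5)  cross = 3.5·4.5 − 13·7.5 = -81.7500; (r_i+r_j)·cross = 16.5·-81.7500 = -1348.8750
edge 1: (13,4.5)→(16.5,8.5)  cross = 13·8.5 − 16.5·4.5 = 36.2500; (r_i+r_j)·cross = 29.5·36.2500 = 1069.3750
edge 2: (16.5,8.5)→(17,10)  cross = 16.5·10 − 17·8.5 = 20.5000; (r_i+r_j)·cross = 33.5·20.5000 = 686.7500
edge 3: (17,10)→(14,39.5)  cross = 17·39.5 − 14·10 = 531.5000; (r_i+r_j)·cross = 31·531.5000 = 16476.5000
edge 4: (14,39.5)→(12,36.5)  cross = 14·36.5 − 12·39.5 = 37.0000; (r_i+r_j)·cross = 26·37.0000 = 962.0000
edge 5: (12,36.5)→(4.5,19.5)  cross = 12·19.5 − 4.5·36.5 = 69.7500; (r_i+r_j)·cross = 16.5·69.7500 = 1150.8750
edge 6: (4.5,19.5)→(3.5,7.5)  cross = 4.5·7.5 − 3.5·19.5 = -34.5000; (r_i+r_j)·cross = 8·-34.5000 = -276.0000
Σcross = 578.7500 → A = |Σcross|/2 = 289.3750 mm²
Σ(r_i+r_j)·cross = 18720.6250 → first moment M = |Σ|/6 = 3120.1042
R_c = M/A = 3120.1042/289.3750 = 10.7822 mm
θ = 30° = 0.523599 rad
V = θ·R_c·A = 0.523599·10.7822·289.3750 = 1633.683 mm³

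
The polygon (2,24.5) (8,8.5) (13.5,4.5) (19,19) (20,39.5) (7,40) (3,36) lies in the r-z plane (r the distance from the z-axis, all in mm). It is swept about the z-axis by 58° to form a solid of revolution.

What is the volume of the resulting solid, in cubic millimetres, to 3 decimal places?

Volume = 5396.502 mm³

Profile (r,z), 7 vertices: (2,24.5) (8,8.5) (13.5,4.5) (19,19) (20,39.5) (7,40) (3,36)
edge 0: (2,24.5)→(8,8.5)  cross = 2·8.5 − 8·24.5 = -179.0000; (r_i+r_j)·cross = 10·-179.0000 = -1790.0000
edge 1: (8,8.5)→(13.5,4.5)  cross = 8·4.5 − 13.5·8.5 = -78.7500; (r_i+r_j)·cross = 21.5·-78.7500 = -1693.1250
edge 2: (13.5,4.5)→(19,19)  cross = 13.5·19 − 19·4.5 = 171.0000; (r_i+r_j)·cross = 32.5·171.0000 = 5557.5000
edge 3: (19,19)→(20,39.5)  cross = 19·39.5 − 20·19 = 370.5000; (r_i+r_j)·cross = 39·370.5000 = 14449.5000
edge 4: (20,39.5)→(7,40)  cross = 20·40 − 7·39.5 = 523.5000; (r_i+r_j)·cross = 27·523.5000 = 14134.5000
edge 5: (7,40)→(3,36)  cross = 7·36 − 3·40 = 132.0000; (r_i+r_j)·cross = 10·132.0000 = 1320.0000
edge 6: (3,36)→(2,24.5)  cross = 3·24.5 − 2·36 = 1.5000; (r_i+r_j)·cross = 5·1.5000 = 7.5000
Σcross = 940.7500 → A = |Σcross|/2 = 470.3750 mm²
Σ(r_i+r_j)·cross = 31985.8750 → first moment M = |Σ|/6 = 5330.9792
R_c = M/A = 5330.9792/470.3750 = 11.3335 mm
θ = 58° = 1.012291 rad
V = θ·R_c·A = 1.012291·11.3335·470.3750 = 5396.502 mm³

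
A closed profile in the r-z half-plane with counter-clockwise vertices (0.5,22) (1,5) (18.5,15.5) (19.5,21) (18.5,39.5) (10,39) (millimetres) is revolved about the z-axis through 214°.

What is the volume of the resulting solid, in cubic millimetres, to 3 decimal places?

Volume = 17220.706 mm³

Profile (r,z), 6 vertices: (0.5,22) (1,5) (18.5,15.5) (19.5,21) (18.5,39.5) (10,39)
edge 0: (0.5,22)→(1,5)  cross = 0.5·5 − 1·22 = -19.5000; (r_i+r_j)·cross = 1.5·-19.5000 = -29.2500
edge 1: (1,5)→(18.5,15.5)  cross = 1·15.5 − 18.5·5 = -77.0000; (r_i+r_j)·cross = 19.5·-77.0000 = -1501.5000
edge 2: (18.5,15.5)→(19.5,21)  cross = 18.5·21 − 19.5·15.5 = 86.2500; (r_i+r_j)·cross = 38·86.2500 = 3277.5000
edge 3: (19.5,21)→(18.5,39.5)  cross = 19.5·39.5 − 18.5·21 = 381.7500; (r_i+r_j)·cross = 38·381.7500 = 14506.5000
edge 4: (18.5,39.5)→(10,39)  cross = 18.5·39 − 10·39.5 = 326.5000; (r_i+r_j)·cross = 28.5·326.5000 = 9305.2500
edge 5: (10,39)→(0.5,22)  cross = 10·22 − 0.5·39 = 200.5000; (r_i+r_j)·cross = 10.5·200.5000 = 2105.2500
Σcross = 898.5000 → A = |Σcross|/2 = 449.2500 mm²
Σ(r_i+r_j)·cross = 27663.7500 → first moment M = |Σ|/6 = 4610.6250
R_c = M/A = 4610.6250/449.2500 = 10.2629 mm
θ = 214° = 3.735005 rad
V = θ·R_c·A = 3.735005·10.2629·449.2500 = 17220.706 mm³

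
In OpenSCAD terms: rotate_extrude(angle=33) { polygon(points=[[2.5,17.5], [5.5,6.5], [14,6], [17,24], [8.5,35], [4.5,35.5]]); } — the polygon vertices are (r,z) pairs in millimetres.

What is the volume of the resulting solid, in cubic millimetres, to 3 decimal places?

Volume = 1656.721 mm³

Profile (r,z), 6 vertices: (2.5,17.5) (5.5,6.5) (14,6) (17,24) (8.5,35) (4.5,35.5)
edge 0: (2.5,17.5)→(5.5,6.5)  cross = 2.5·6.5 − 5.5·17.5 = -80.0000; (r_i+r_j)·cross = 8·-80.0000 = -640.0000
edge 1: (5.5,6.5)→(14,6)  cross = 5.5·6 − 14·6.5 = -58.0000; (r_i+r_j)·cross = 19.5·-58.0000 = -1131.0000
edge 2: (14,6)→(17,24)  cross = 14·24 − 17·6 = 234.0000; (r_i+r_j)·cross = 31·234.0000 = 7254.0000
edge 3: (17,24)→(8.5,35)  cross = 17·35 − 8.5·24 = 391.0000; (r_i+r_j)·cross = 25.5·391.0000 = 9970.5000
edge 4: (8.5,35)→(4.5,35.5)  cross = 8.5·35.5 − 4.5·35 = 144.2500; (r_i+r_j)·cross = 13·144.2500 = 1875.2500
edge 5: (4.5,35.5)→(2.5,17.5)  cross = 4.5·17.5 − 2.5·35.5 = -10.0000; (r_i+r_j)·cross = 7·-10.0000 = -70.0000
Σcross = 621.2500 → A = |Σcross|/2 = 310.6250 mm²
Σ(r_i+r_j)·cross = 17258.7500 → first moment M = |Σ|/6 = 2876.4583
R_c = M/A = 2876.4583/310.6250 = 9.2602 mm
θ = 33° = 0.575959 rad
V = θ·R_c·A = 0.575959·9.2602·310.6250 = 1656.721 mm³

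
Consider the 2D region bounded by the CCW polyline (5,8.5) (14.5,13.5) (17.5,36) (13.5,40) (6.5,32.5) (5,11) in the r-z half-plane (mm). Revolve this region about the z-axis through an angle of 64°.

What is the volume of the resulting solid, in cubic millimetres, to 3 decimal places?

Volume = 3182.433 mm³

Profile (r,z), 6 vertices: (5,8.5) (14.5,13.5) (17.5,36) (13.5,40) (6.5,32.5) (5,11)
edge 0: (5,8.5)→(14.5,13.5)  cross = 5·13.5 − 14.5·8.5 = -55.7500; (r_i+r_j)·cross = 19.5·-55.7500 = -1087.1250
edge 1: (14.5,13.5)→(17.5,36)  cross = 14.5·36 − 17.5·13.5 = 285.7500; (r_i+r_j)·cross = 32·285.7500 = 9144.0000
edge 2: (17.5,36)→(13.5,40)  cross = 17.5·40 − 13.5·36 = 214.0000; (r_i+r_j)·cross = 31·214.0000 = 6634.0000
edge 3: (13.5,40)→(6.5,32.5)  cross = 13.5·32.5 − 6.5·40 = 178.7500; (r_i+r_j)·cross = 20·178.7500 = 3575.0000
edge 4: (6.5,32.5)→(5,11)  cross = 6.5·11 − 5·32.5 = -91.0000; (r_i+r_j)·cross = 11.5·-91.0000 = -1046.5000
edge 5: (5,11)→(5,8.5)  cross = 5·8.5 − 5·11 = -12.5000; (r_i+r_j)·cross = 10·-12.5000 = -125.0000
Σcross = 519.2500 → A = |Σcross|/2 = 259.6250 mm²
Σ(r_i+r_j)·cross = 17094.3750 → first moment M = |Σ|/6 = 2849.0625
R_c = M/A = 2849.0625/259.6250 = 10.9738 mm
θ = 64° = 1.117011 rad
V = θ·R_c·A = 1.117011·10.9738·259.6250 = 3182.433 mm³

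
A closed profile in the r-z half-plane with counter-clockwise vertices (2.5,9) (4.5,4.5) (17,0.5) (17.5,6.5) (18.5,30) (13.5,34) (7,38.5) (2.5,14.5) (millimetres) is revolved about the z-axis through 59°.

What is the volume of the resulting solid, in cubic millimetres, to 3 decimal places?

Volume = 5012.323 mm³

Profile (r,z), 8 vertices: (2.5,9) (4.5,4.5) (17,0.5) (17.5,6.5) (18.5,30) (13.5,34) (7,38.5) (2.5,14.5)
edge 0: (2.5,9)→(4.5,4.5)  cross = 2.5·4.5 − 4.5·9 = -29.2500; (r_i+r_j)·cross = 7·-29.2500 = -204.7500
edge 1: (4.5,4.5)→(17,0.5)  cross = 4.5·0.5 − 17·4.5 = -74.2500; (r_i+r_j)·cross = 21.5·-74.2500 = -1596.3750
edge 2: (17,0.5)→(17.5,6.5)  cross = 17·6.5 − 17.5·0.5 = 101.7500; (r_i+r_j)·cross = 34.5·101.7500 = 3510.3750
edge 3: (17.5,6.5)→(18.5,30)  cross = 17.5·30 − 18.5·6.5 = 404.7500; (r_i+r_j)·cross = 36·404.7500 = 14571.0000
edge 4: (18.5,30)→(13.5,34)  cross = 18.5·34 − 13.5·30 = 224.0000; (r_i+r_j)·cross = 32·224.0000 = 7168.0000
edge 5: (13.5,34)→(7,38.5)  cross = 13.5·38.5 − 7·34 = 281.7500; (r_i+r_j)·cross = 20.5·281.7500 = 5775.8750
edge 6: (7,38.5)→(2.5,14.5)  cross = 7·14.5 − 2.5·38.5 = 5.2500; (r_i+r_j)·cross = 9.5·5.2500 = 49.8750
edge 7: (2.5,14.5)→(2.5,9)  cross = 2.5·9 − 2.5·14.5 = -13.7500; (r_i+r_j)·cross = 5·-13.7500 = -68.7500
Σcross = 900.2500 → A = |Σcross|/2 = 450.1250 mm²
Σ(r_i+r_j)·cross = 29205.2500 → first moment M = |Σ|/6 = 4867.5417
R_c = M/A = 4867.5417/450.1250 = 10.8138 mm
θ = 59° = 1.029744 rad
V = θ·R_c·A = 1.029744·10.8138·450.1250 = 5012.323 mm³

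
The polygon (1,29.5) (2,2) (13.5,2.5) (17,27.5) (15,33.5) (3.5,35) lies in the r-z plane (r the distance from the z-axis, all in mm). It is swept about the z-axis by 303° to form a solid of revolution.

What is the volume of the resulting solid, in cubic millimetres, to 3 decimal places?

Profile (r,z), 6 vertices: (1,29.5) (2,2) (13.5,2.5) (17,27.5) (15,33.5) (3.5,35)
edge 0: (1,29.5)→(2,2)  cross = 1·2 − 2·29.5 = -57.0000; (r_i+r_j)·cross = 3·-57.0000 = -171.0000
edge 1: (2,2)→(13.5,2.5)  cross = 2·2.5 − 13.5·2 = -22.0000; (r_i+r_j)·cross = 15.5·-22.0000 = -341.0000
edge 2: (13.5,2.5)→(17,27.5)  cross = 13.5·27.5 − 17·2.5 = 328.7500; (r_i+r_j)·cross = 30.5·328.7500 = 10026.8750
edge 3: (17,27.5)→(15,33.5)  cross = 17·33.5 − 15·27.5 = 157.0000; (r_i+r_j)·cross = 32·157.0000 = 5024.0000
edge 4: (15,33.5)→(3.5,35)  cross = 15·35 − 3.5·33.5 = 407.7500; (r_i+r_j)·cross = 18.5·407.7500 = 7543.3750
edge 5: (3.5,35)→(1,29.5)  cross = 3.5·29.5 − 1·35 = 68.2500; (r_i+r_j)·cross = 4.5·68.2500 = 307.1250
Σcross = 882.7500 → A = |Σcross|/2 = 441.3750 mm²
Σ(r_i+r_j)·cross = 22389.3750 → first moment M = |Σ|/6 = 3731.5625
R_c = M/A = 3731.5625/441.3750 = 8.4544 mm
θ = 303° = 5.288348 rad
V = θ·R_c·A = 5.288348·8.4544·441.3750 = 19733.800 mm³

Volume = 19733.800 mm³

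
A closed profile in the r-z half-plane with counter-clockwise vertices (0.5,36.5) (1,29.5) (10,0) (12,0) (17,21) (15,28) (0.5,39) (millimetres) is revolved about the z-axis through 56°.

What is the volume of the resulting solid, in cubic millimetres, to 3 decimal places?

Volume = 2937.305 mm³

Profile (r,z), 7 vertices: (0.5,36.5) (1,29.5) (10,0) (12,0) (17,21) (15,28) (0.5,39)
edge 0: (0.5,36.5)→(1,29.5)  cross = 0.5·29.5 − 1·36.5 = -21.7500; (r_i+r_j)·cross = 1.5·-21.7500 = -32.6250
edge 1: (1,29.5)→(10,0)  cross = 1·0 − 10·29.5 = -295.0000; (r_i+r_j)·cross = 11·-295.0000 = -3245.0000
edge 2: (10,0)→(12,0)  cross = 10·0 − 12·0 = 0.0000; (r_i+r_j)·cross = 22·0.0000 = 0.0000
edge 3: (12,0)→(17,21)  cross = 12·21 − 17·0 = 252.0000; (r_i+r_j)·cross = 29·252.0000 = 7308.0000
edge 4: (17,21)→(15,28)  cross = 17·28 − 15·21 = 161.0000; (r_i+r_j)·cross = 32·161.0000 = 5152.0000
edge 5: (15,28)→(0.5,39)  cross = 15·39 − 0.5·28 = 571.0000; (r_i+r_j)·cross = 15.5·571.0000 = 8850.5000
edge 6: (0.5,39)→(0.5,36.5)  cross = 0.5·36.5 − 0.5·39 = -1.2500; (r_i+r_j)·cross = 1·-1.2500 = -1.2500
Σcross = 666.0000 → A = |Σcross|/2 = 333.0000 mm²
Σ(r_i+r_j)·cross = 18031.6250 → first moment M = |Σ|/6 = 3005.2708
R_c = M/A = 3005.2708/333.0000 = 9.0248 mm
θ = 56° = 0.977384 rad
V = θ·R_c·A = 0.977384·9.0248·333.0000 = 2937.305 mm³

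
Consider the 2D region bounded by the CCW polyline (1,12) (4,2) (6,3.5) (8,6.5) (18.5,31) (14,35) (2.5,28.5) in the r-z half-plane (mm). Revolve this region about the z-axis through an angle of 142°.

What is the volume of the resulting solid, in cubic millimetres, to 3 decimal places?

Volume = 6366.565 mm³

Profile (r,z), 7 vertices: (1,12) (4,2) (6,3.5) (8,6.5) (18.5,31) (14,35) (2.5,28.5)
edge 0: (1,12)→(4,2)  cross = 1·2 − 4·12 = -46.0000; (r_i+r_j)·cross = 5·-46.0000 = -230.0000
edge 1: (4,2)→(6,3.5)  cross = 4·3.5 − 6·2 = 2.0000; (r_i+r_j)·cross = 10·2.0000 = 20.0000
edge 2: (6,3.5)→(8,6.5)  cross = 6·6.5 − 8·3.5 = 11.0000; (r_i+r_j)·cross = 14·11.0000 = 154.0000
edge 3: (8,6.5)→(18.5,31)  cross = 8·31 − 18.5·6.5 = 127.7500; (r_i+r_j)·cross = 26.5·127.7500 = 3385.3750
edge 4: (18.5,31)→(14,35)  cross = 18.5·35 − 14·31 = 213.5000; (r_i+r_j)·cross = 32.5·213.5000 = 6938.7500
edge 5: (14,35)→(2.5,28.5)  cross = 14·28.5 − 2.5·35 = 311.5000; (r_i+r_j)·cross = 16.5·311.5000 = 5139.7500
edge 6: (2.5,28.5)→(1,12)  cross = 2.5·12 − 1·28.5 = 1.5000; (r_i+r_j)·cross = 3.5·1.5000 = 5.2500
Σcross = 621.2500 → A = |Σcross|/2 = 310.6250 mm²
Σ(r_i+r_j)·cross = 15413.1250 → first moment M = |Σ|/6 = 2568.8542
R_c = M/A = 2568.8542/310.6250 = 8.2700 mm
θ = 142° = 2.478368 rad
V = θ·R_c·A = 2.478368·8.2700·310.6250 = 6366.565 mm³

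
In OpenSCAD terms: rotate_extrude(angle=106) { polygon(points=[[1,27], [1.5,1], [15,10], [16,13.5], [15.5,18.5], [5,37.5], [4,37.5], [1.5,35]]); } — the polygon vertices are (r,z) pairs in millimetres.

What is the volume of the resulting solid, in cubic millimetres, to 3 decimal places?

Profile (r,z), 8 vertices: (1,27) (1.5,1) (15,10) (16,13.5) (15.5,18.5) (5,37.5) (4,37.5) (1.5,35)
edge 0: (1,27)→(1.5,1)  cross = 1·1 − 1.5·27 = -39.5000; (r_i+r_j)·cross = 2.5·-39.5000 = -98.7500
edge 1: (1.5,1)→(15,10)  cross = 1.5·10 − 15·1 = 0.0000; (r_i+r_j)·cross = 16.5·0.0000 = 0.0000
edge 2: (15,10)→(16,13.5)  cross = 15·13.5 − 16·10 = 42.5000; (r_i+r_j)·cross = 31·42.5000 = 1317.5000
edge 3: (16,13.5)→(15.5,18.5)  cross = 16·18.5 − 15.5·13.5 = 86.7500; (r_i+r_j)·cross = 31.5·86.7500 = 2732.6250
edge 4: (15.5,18.5)→(5,37.5)  cross = 15.5·37.5 − 5·18.5 = 488.7500; (r_i+r_j)·cross = 20.5·488.7500 = 10019.3750
edge 5: (5,37.5)→(4,37.5)  cross = 5·37.5 − 4·37.5 = 37.5000; (r_i+r_j)·cross = 9·37.5000 = 337.5000
edge 6: (4,37.5)→(1.5,35)  cross = 4·35 − 1.5·37.5 = 83.7500; (r_i+r_j)·cross = 5.5·83.7500 = 460.6250
edge 7: (1.5,35)→(1,27)  cross = 1.5·27 − 1·35 = 5.5000; (r_i+r_j)·cross = 2.5·5.5000 = 13.7500
Σcross = 705.2500 → A = |Σcross|/2 = 352.6250 mm²
Σ(r_i+r_j)·cross = 14782.6250 → first moment M = |Σ|/6 = 2463.7708
R_c = M/A = 2463.7708/352.6250 = 6.9869 mm
θ = 106° = 1.850049 rad
V = θ·R_c·A = 1.850049·6.9869·352.6250 = 4558.097 mm³

Volume = 4558.097 mm³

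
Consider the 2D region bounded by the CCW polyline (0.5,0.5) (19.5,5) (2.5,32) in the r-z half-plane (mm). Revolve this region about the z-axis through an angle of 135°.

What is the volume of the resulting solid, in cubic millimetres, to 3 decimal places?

Volume = 5208.662 mm³

Profile (r,z), 3 vertices: (0.5,0.5) (19.5,5) (2.5,32)
edge 0: (0.5,0.5)→(19.5,5)  cross = 0.5·5 − 19.5·0.5 = -7.2500; (r_i+r_j)·cross = 20·-7.2500 = -145.0000
edge 1: (19.5,5)→(2.5,32)  cross = 19.5·32 − 2.5·5 = 611.5000; (r_i+r_j)·cross = 22·611.5000 = 13453.0000
edge 2: (2.5,32)→(0.5,0.5)  cross = 2.5·0.5 − 0.5·32 = -14.7500; (r_i+r_j)·cross = 3·-14.7500 = -44.2500
Σcross = 589.5000 → A = |Σcross|/2 = 294.7500 mm²
Σ(r_i+r_j)·cross = 13263.7500 → first moment M = |Σ|/6 = 2210.6250
R_c = M/A = 2210.6250/294.7500 = 7.5000 mm
θ = 135° = 2.356194 rad
V = θ·R_c·A = 2.356194·7.5000·294.7500 = 5208.662 mm³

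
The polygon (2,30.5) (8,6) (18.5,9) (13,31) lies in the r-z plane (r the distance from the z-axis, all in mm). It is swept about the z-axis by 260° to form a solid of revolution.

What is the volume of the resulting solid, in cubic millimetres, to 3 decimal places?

Volume = 12134.038 mm³

Profile (r,z), 4 vertices: (2,30.5) (8,6) (18.5,9) (13,31)
edge 0: (2,30.5)→(8,6)  cross = 2·6 − 8·30.5 = -232.0000; (r_i+r_j)·cross = 10·-232.0000 = -2320.0000
edge 1: (8,6)→(18.5,9)  cross = 8·9 − 18.5·6 = -39.0000; (r_i+r_j)·cross = 26.5·-39.0000 = -1033.5000
edge 2: (18.5,9)→(13,31)  cross = 18.5·31 − 13·9 = 456.5000; (r_i+r_j)·cross = 31.5·456.5000 = 14379.7500
edge 3: (13,31)→(2,30.5)  cross = 13·30.5 − 2·31 = 334.5000; (r_i+r_j)·cross = 15·334.5000 = 5017.5000
Σcross = 520.0000 → A = |Σcross|/2 = 260.0000 mm²
Σ(r_i+r_j)·cross = 16043.7500 → first moment M = |Σ|/6 = 2673.9583
R_c = M/A = 2673.9583/260.0000 = 10.2845 mm
θ = 260° = 4.537856 rad
V = θ·R_c·A = 4.537856·10.2845·260.0000 = 12134.038 mm³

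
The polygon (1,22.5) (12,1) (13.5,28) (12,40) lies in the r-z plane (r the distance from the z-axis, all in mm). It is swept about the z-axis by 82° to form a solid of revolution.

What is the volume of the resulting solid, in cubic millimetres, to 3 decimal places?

Profile (r,z), 4 vertices: (1,22.5) (12,1) (13.5,28) (12,40)
edge 0: (1,22.5)→(12,1)  cross = 1·1 − 12·22.5 = -269.0000; (r_i+r_j)·cross = 13·-269.0000 = -3497.0000
edge 1: (12,1)→(13.5,28)  cross = 12·28 − 13.5·1 = 322.5000; (r_i+r_j)·cross = 25.5·322.5000 = 8223.7500
edge 2: (13.5,28)→(12,40)  cross = 13.5·40 − 12·28 = 204.0000; (r_i+r_j)·cross = 25.5·204.0000 = 5202.0000
edge 3: (12,40)→(1,22.5)  cross = 12·22.5 − 1·40 = 230.0000; (r_i+r_j)·cross = 13·230.0000 = 2990.0000
Σcross = 487.5000 → A = |Σcross|/2 = 243.7500 mm²
Σ(r_i+r_j)·cross = 12918.7500 → first moment M = |Σ|/6 = 2153.1250
R_c = M/A = 2153.1250/243.7500 = 8.8333 mm
θ = 82° = 1.431170 rad
V = θ·R_c·A = 1.431170·8.8333·243.7500 = 3081.488 mm³

Volume = 3081.488 mm³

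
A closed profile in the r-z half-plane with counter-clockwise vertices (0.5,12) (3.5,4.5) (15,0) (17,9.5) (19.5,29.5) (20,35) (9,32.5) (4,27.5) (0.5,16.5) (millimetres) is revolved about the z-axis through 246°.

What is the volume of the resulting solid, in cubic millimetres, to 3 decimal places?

Volume = 21341.965 mm³

Profile (r,z), 9 vertices: (0.5,12) (3.5,4.5) (15,0) (17,9.5) (19.5,29.5) (20,35) (9,32.5) (4,27.5) (0.5,16.5)
edge 0: (0.5,12)→(3.5,4.5)  cross = 0.5·4.5 − 3.5·12 = -39.7500; (r_i+r_j)·cross = 4·-39.7500 = -159.0000
edge 1: (3.5,4.5)→(15,0)  cross = 3.5·0 − 15·4.5 = -67.5000; (r_i+r_j)·cross = 18.5·-67.5000 = -1248.7500
edge 2: (15,0)→(17,9.5)  cross = 15·9.5 − 17·0 = 142.5000; (r_i+r_j)·cross = 32·142.5000 = 4560.0000
edge 3: (17,9.5)→(19.5,29.5)  cross = 17·29.5 − 19.5·9.5 = 316.2500; (r_i+r_j)·cross = 36.5·316.2500 = 11543.1250
edge 4: (19.5,29.5)→(20,35)  cross = 19.5·35 − 20·29.5 = 92.5000; (r_i+r_j)·cross = 39.5·92.5000 = 3653.7500
edge 5: (20,35)→(9,32.5)  cross = 20·32.5 − 9·35 = 335.0000; (r_i+r_j)·cross = 29·335.0000 = 9715.0000
edge 6: (9,32.5)→(4,27.5)  cross = 9·27.5 − 4·32.5 = 117.5000; (r_i+r_j)·cross = 13·117.5000 = 1527.5000
edge 7: (4,27.5)→(0.5,16.5)  cross = 4·16.5 − 0.5·27.5 = 52.2500; (r_i+r_j)·cross = 4.5·52.2500 = 235.1250
edge 8: (0.5,16.5)→(0.5,12)  cross = 0.5·12 − 0.5·16.5 = -2.2500; (r_i+r_j)·cross = 1·-2.2500 = -2.2500
Σcross = 946.5000 → A = |Σcross|/2 = 473.2500 mm²
Σ(r_i+r_j)·cross = 29824.5000 → first moment M = |Σ|/6 = 4970.7500
R_c = M/A = 4970.7500/473.2500 = 10.5034 mm
θ = 246° = 4.293510 rad
V = θ·R_c·A = 4.293510·10.5034·473.2500 = 21341.965 mm³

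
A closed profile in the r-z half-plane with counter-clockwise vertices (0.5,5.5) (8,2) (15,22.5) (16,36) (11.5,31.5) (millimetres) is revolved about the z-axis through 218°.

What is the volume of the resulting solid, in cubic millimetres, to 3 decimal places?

Volume = 7425.419 mm³

Profile (r,z), 5 vertices: (0.5,5.5) (8,2) (15,22.5) (16,36) (11.5,31.5)
edge 0: (0.5,5.5)→(8,2)  cross = 0.5·2 − 8·5.5 = -43.0000; (r_i+r_j)·cross = 8.5·-43.0000 = -365.5000
edge 1: (8,2)→(15,22.5)  cross = 8·22.5 − 15·2 = 150.0000; (r_i+r_j)·cross = 23·150.0000 = 3450.0000
edge 2: (15,22.5)→(16,36)  cross = 15·36 − 16·22.5 = 180.0000; (r_i+r_j)·cross = 31·180.0000 = 5580.0000
edge 3: (16,36)→(11.5,31.5)  cross = 16·31.5 − 11.5·36 = 90.0000; (r_i+r_j)·cross = 27.5·90.0000 = 2475.0000
edge 4: (11.5,31.5)→(0.5,5.5)  cross = 11.5·5.5 − 0.5·31.5 = 47.5000; (r_i+r_j)·cross = 12·47.5000 = 570.0000
Σcross = 424.5000 → A = |Σcross|/2 = 212.2500 mm²
Σ(r_i+r_j)·cross = 11709.5000 → first moment M = |Σ|/6 = 1951.5833
R_c = M/A = 1951.5833/212.2500 = 9.1947 mm
θ = 218° = 3.804818 rad
V = θ·R_c·A = 3.804818·9.1947·212.2500 = 7425.419 mm³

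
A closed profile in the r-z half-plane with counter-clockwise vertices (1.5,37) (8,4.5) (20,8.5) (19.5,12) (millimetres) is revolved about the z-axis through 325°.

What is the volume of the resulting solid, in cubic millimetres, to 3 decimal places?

Profile (r,z), 4 vertices: (1.5,37) (8,4.5) (20,8.5) (19.5,12)
edge 0: (1.5,37)→(8,4.5)  cross = 1.5·4.5 − 8·37 = -289.2500; (r_i+r_j)·cross = 9.5·-289.2500 = -2747.8750
edge 1: (8,4.5)→(20,8.5)  cross = 8·8.5 − 20·4.5 = -22.0000; (r_i+r_j)·cross = 28·-22.0000 = -616.0000
edge 2: (20,8.5)→(19.5,12)  cross = 20·12 − 19.5·8.5 = 74.2500; (r_i+r_j)·cross = 39.5·74.2500 = 2932.8750
edge 3: (19.5,12)→(1.5,37)  cross = 19.5·37 − 1.5·12 = 703.5000; (r_i+r_j)·cross = 21·703.5000 = 14773.5000
Σcross = 466.5000 → A = |Σcross|/2 = 233.2500 mm²
Σ(r_i+r_j)·cross = 14342.5000 → first moment M = |Σ|/6 = 2390.4167
R_c = M/A = 2390.4167/233.2500 = 10.2483 mm
θ = 325° = 5.672320 rad
V = θ·R_c·A = 5.672320·10.2483·233.2500 = 13559.208 mm³

Volume = 13559.208 mm³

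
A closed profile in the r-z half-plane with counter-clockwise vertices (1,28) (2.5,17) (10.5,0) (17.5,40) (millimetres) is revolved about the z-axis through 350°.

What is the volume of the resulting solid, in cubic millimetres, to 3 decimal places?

Volume = 17897.333 mm³

Profile (r,z), 4 vertices: (1,28) (2.5,17) (10.5,0) (17.5,40)
edge 0: (1,28)→(2.5,17)  cross = 1·17 − 2.5·28 = -53.0000; (r_i+r_j)·cross = 3.5·-53.0000 = -185.5000
edge 1: (2.5,17)→(10.5,0)  cross = 2.5·0 − 10.5·17 = -178.5000; (r_i+r_j)·cross = 13·-178.5000 = -2320.5000
edge 2: (10.5,0)→(17.5,40)  cross = 10.5·40 − 17.5·0 = 420.0000; (r_i+r_j)·cross = 28·420.0000 = 11760.0000
edge 3: (17.5,40)→(1,28)  cross = 17.5·28 − 1·40 = 450.0000; (r_i+r_j)·cross = 18.5·450.0000 = 8325.0000
Σcross = 638.5000 → A = |Σcross|/2 = 319.2500 mm²
Σ(r_i+r_j)·cross = 17579.0000 → first moment M = |Σ|/6 = 2929.8333
R_c = M/A = 2929.8333/319.2500 = 9.1772 mm
θ = 350° = 6.108652 rad
V = θ·R_c·A = 6.108652·9.1772·319.2500 = 17897.333 mm³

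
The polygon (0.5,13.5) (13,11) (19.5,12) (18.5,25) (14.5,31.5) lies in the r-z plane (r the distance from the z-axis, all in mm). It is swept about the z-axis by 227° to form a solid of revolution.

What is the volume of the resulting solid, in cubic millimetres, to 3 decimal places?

Profile (r,z), 5 vertices: (0.5,13.5) (13,11) (19.5,12) (18.5,25) (14.5,31.5)
edge 0: (0.5,13.5)→(13,11)  cross = 0.5·11 − 13·13.5 = -170.0000; (r_i+r_j)·cross = 13.5·-170.0000 = -2295.0000
edge 1: (13,11)→(19.5,12)  cross = 13·12 − 19.5·11 = -58.5000; (r_i+r_j)·cross = 32.5·-58.5000 = -1901.2500
edge 2: (19.5,12)→(18.5,25)  cross = 19.5·25 − 18.5·12 = 265.5000; (r_i+r_j)·cross = 38·265.5000 = 10089.0000
edge 3: (18.5,25)→(14.5,31.5)  cross = 18.5·31.5 − 14.5·25 = 220.2500; (r_i+r_j)·cross = 33·220.2500 = 7268.2500
edge 4: (14.5,31.5)→(0.5,13.5)  cross = 14.5·13.5 − 0.5·31.5 = 180.0000; (r_i+r_j)·cross = 15·180.0000 = 2700.0000
Σcross = 437.2500 → A = |Σcross|/2 = 218.6250 mm²
Σ(r_i+r_j)·cross = 15861.0000 → first moment M = |Σ|/6 = 2643.5000
R_c = M/A = 2643.5000/218.6250 = 12.0915 mm
θ = 227° = 3.961897 rad
V = θ·R_c·A = 3.961897·12.0915·218.6250 = 10473.276 mm³

Volume = 10473.276 mm³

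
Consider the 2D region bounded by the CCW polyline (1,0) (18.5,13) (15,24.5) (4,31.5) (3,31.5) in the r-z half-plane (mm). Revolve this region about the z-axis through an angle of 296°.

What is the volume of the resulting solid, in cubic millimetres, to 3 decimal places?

Volume = 13875.376 mm³

Profile (r,z), 5 vertices: (1,0) (18.5,13) (15,24.5) (4,31.5) (3,31.5)
edge 0: (1,0)→(18.5,13)  cross = 1·13 − 18.5·0 = 13.0000; (r_i+r_j)·cross = 19.5·13.0000 = 253.5000
edge 1: (18.5,13)→(15,24.5)  cross = 18.5·24.5 − 15·13 = 258.2500; (r_i+r_j)·cross = 33.5·258.2500 = 8651.3750
edge 2: (15,24.5)→(4,31.5)  cross = 15·31.5 − 4·24.5 = 374.5000; (r_i+r_j)·cross = 19·374.5000 = 7115.5000
edge 3: (4,31.5)→(3,31.5)  cross = 4·31.5 − 3·31.5 = 31.5000; (r_i+r_j)·cross = 7·31.5000 = 220.5000
edge 4: (3,31.5)→(1,0)  cross = 3·0 − 1·31.5 = -31.5000; (r_i+r_j)·cross = 4·-31.5000 = -126.0000
Σcross = 645.7500 → A = |Σcross|/2 = 322.8750 mm²
Σ(r_i+r_j)·cross = 16114.8750 → first moment M = |Σ|/6 = 2685.8125
R_c = M/A = 2685.8125/322.8750 = 8.3184 mm
θ = 296° = 5.166175 rad
V = θ·R_c·A = 5.166175·8.3184·322.8750 = 13875.376 mm³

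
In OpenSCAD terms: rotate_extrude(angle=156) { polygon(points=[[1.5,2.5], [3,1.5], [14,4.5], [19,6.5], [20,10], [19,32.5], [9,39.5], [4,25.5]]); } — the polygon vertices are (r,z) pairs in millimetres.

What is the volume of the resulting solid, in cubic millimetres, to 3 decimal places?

Profile (r,z), 8 vertices: (1.5,2.5) (3,1.5) (14,4.5) (19,6.5) (20,10) (19,32.5) (9,39.5) (4,25.5)
edge 0: (1.5,2.5)→(3,1.5)  cross = 1.5·1.5 − 3·2.5 = -5.2500; (r_i+r_j)·cross = 4.5·-5.2500 = -23.6250
edge 1: (3,1.5)→(14,4.5)  cross = 3·4.5 − 14·1.5 = -7.5000; (r_i+r_j)·cross = 17·-7.5000 = -127.5000
edge 2: (14,4.5)→(19,6.5)  cross = 14·6.5 − 19·4.5 = 5.5000; (r_i+r_j)·cross = 33·5.5000 = 181.5000
edge 3: (19,6.5)→(20,10)  cross = 19·10 − 20·6.5 = 60.0000; (r_i+r_j)·cross = 39·60.0000 = 2340.0000
edge 4: (20,10)→(19,32.5)  cross = 20·32.5 − 19·10 = 460.0000; (r_i+r_j)·cross = 39·460.0000 = 17940.0000
edge 5: (19,32.5)→(9,39.5)  cross = 19·39.5 − 9·32.5 = 458.0000; (r_i+r_j)·cross = 28·458.0000 = 12824.0000
edge 6: (9,39.5)→(4,25.5)  cross = 9·25.5 − 4·39.5 = 71.5000; (r_i+r_j)·cross = 13·71.5000 = 929.5000
edge 7: (4,25.5)→(1.5,2.5)  cross = 4·2.5 − 1.5·25.5 = -28.2500; (r_i+r_j)·cross = 5.5·-28.2500 = -155.3750
Σcross = 1014.0000 → A = |Σcross|/2 = 507.0000 mm²
Σ(r_i+r_j)·cross = 33908.5000 → first moment M = |Σ|/6 = 5651.4167
R_c = M/A = 5651.4167/507.0000 = 11.1468 mm
θ = 156° = 2.722714 rad
V = θ·R_c·A = 2.722714·11.1468·507.0000 = 15387.189 mm³

Volume = 15387.189 mm³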